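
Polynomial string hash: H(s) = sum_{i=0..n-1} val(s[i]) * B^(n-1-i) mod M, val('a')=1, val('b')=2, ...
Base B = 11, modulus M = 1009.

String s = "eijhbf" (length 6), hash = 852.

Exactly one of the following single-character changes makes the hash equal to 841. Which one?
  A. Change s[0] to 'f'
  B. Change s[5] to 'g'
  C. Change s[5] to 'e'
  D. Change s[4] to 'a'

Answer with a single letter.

Answer: D

Derivation:
Option A: s[0]='e'->'f', delta=(6-5)*11^5 mod 1009 = 620, hash=852+620 mod 1009 = 463
Option B: s[5]='f'->'g', delta=(7-6)*11^0 mod 1009 = 1, hash=852+1 mod 1009 = 853
Option C: s[5]='f'->'e', delta=(5-6)*11^0 mod 1009 = 1008, hash=852+1008 mod 1009 = 851
Option D: s[4]='b'->'a', delta=(1-2)*11^1 mod 1009 = 998, hash=852+998 mod 1009 = 841 <-- target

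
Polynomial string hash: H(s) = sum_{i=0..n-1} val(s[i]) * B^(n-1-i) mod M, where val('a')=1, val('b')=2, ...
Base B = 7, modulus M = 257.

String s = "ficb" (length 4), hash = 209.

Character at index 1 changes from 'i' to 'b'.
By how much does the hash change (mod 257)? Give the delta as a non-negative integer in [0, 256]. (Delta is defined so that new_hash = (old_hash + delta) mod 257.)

Answer: 171

Derivation:
Delta formula: (val(new) - val(old)) * B^(n-1-k) mod M
  val('b') - val('i') = 2 - 9 = -7
  B^(n-1-k) = 7^2 mod 257 = 49
  Delta = -7 * 49 mod 257 = 171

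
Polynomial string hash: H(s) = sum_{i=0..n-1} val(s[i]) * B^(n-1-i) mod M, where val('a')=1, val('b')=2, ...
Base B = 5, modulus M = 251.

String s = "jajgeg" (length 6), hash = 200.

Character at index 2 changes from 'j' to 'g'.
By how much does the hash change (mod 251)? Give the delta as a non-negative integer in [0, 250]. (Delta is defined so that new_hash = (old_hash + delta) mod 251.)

Answer: 127

Derivation:
Delta formula: (val(new) - val(old)) * B^(n-1-k) mod M
  val('g') - val('j') = 7 - 10 = -3
  B^(n-1-k) = 5^3 mod 251 = 125
  Delta = -3 * 125 mod 251 = 127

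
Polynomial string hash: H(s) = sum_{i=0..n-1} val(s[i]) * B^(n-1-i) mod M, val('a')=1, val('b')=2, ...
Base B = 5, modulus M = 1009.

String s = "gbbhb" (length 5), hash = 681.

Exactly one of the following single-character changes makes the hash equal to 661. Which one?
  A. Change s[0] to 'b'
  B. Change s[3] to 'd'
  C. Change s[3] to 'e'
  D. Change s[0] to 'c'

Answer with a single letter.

Option A: s[0]='g'->'b', delta=(2-7)*5^4 mod 1009 = 911, hash=681+911 mod 1009 = 583
Option B: s[3]='h'->'d', delta=(4-8)*5^1 mod 1009 = 989, hash=681+989 mod 1009 = 661 <-- target
Option C: s[3]='h'->'e', delta=(5-8)*5^1 mod 1009 = 994, hash=681+994 mod 1009 = 666
Option D: s[0]='g'->'c', delta=(3-7)*5^4 mod 1009 = 527, hash=681+527 mod 1009 = 199

Answer: B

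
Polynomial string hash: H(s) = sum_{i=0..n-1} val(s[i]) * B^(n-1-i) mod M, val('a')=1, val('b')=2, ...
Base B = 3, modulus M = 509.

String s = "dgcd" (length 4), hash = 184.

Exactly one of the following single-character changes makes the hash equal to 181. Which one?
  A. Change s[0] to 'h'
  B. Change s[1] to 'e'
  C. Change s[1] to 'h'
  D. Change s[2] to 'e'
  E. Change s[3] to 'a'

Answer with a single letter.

Option A: s[0]='d'->'h', delta=(8-4)*3^3 mod 509 = 108, hash=184+108 mod 509 = 292
Option B: s[1]='g'->'e', delta=(5-7)*3^2 mod 509 = 491, hash=184+491 mod 509 = 166
Option C: s[1]='g'->'h', delta=(8-7)*3^2 mod 509 = 9, hash=184+9 mod 509 = 193
Option D: s[2]='c'->'e', delta=(5-3)*3^1 mod 509 = 6, hash=184+6 mod 509 = 190
Option E: s[3]='d'->'a', delta=(1-4)*3^0 mod 509 = 506, hash=184+506 mod 509 = 181 <-- target

Answer: E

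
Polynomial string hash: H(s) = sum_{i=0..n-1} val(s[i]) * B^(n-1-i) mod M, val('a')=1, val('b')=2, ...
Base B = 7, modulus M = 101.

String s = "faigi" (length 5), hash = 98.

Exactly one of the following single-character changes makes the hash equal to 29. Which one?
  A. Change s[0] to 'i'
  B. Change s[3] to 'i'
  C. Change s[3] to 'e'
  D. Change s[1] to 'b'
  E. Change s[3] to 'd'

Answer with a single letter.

Option A: s[0]='f'->'i', delta=(9-6)*7^4 mod 101 = 32, hash=98+32 mod 101 = 29 <-- target
Option B: s[3]='g'->'i', delta=(9-7)*7^1 mod 101 = 14, hash=98+14 mod 101 = 11
Option C: s[3]='g'->'e', delta=(5-7)*7^1 mod 101 = 87, hash=98+87 mod 101 = 84
Option D: s[1]='a'->'b', delta=(2-1)*7^3 mod 101 = 40, hash=98+40 mod 101 = 37
Option E: s[3]='g'->'d', delta=(4-7)*7^1 mod 101 = 80, hash=98+80 mod 101 = 77

Answer: A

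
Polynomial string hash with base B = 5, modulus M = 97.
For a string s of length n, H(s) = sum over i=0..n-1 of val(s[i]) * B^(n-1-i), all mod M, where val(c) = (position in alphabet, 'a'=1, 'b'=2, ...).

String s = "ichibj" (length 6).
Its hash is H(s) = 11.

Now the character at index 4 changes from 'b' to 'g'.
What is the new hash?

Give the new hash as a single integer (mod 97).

val('b') = 2, val('g') = 7
Position k = 4, exponent = n-1-k = 1
B^1 mod M = 5^1 mod 97 = 5
Delta = (7 - 2) * 5 mod 97 = 25
New hash = (11 + 25) mod 97 = 36

Answer: 36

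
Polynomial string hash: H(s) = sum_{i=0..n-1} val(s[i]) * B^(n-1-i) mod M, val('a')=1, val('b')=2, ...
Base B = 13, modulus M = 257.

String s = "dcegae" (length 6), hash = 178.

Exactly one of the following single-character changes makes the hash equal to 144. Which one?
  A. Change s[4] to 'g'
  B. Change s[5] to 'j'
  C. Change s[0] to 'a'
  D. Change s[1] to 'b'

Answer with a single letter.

Answer: D

Derivation:
Option A: s[4]='a'->'g', delta=(7-1)*13^1 mod 257 = 78, hash=178+78 mod 257 = 256
Option B: s[5]='e'->'j', delta=(10-5)*13^0 mod 257 = 5, hash=178+5 mod 257 = 183
Option C: s[0]='d'->'a', delta=(1-4)*13^5 mod 257 = 216, hash=178+216 mod 257 = 137
Option D: s[1]='c'->'b', delta=(2-3)*13^4 mod 257 = 223, hash=178+223 mod 257 = 144 <-- target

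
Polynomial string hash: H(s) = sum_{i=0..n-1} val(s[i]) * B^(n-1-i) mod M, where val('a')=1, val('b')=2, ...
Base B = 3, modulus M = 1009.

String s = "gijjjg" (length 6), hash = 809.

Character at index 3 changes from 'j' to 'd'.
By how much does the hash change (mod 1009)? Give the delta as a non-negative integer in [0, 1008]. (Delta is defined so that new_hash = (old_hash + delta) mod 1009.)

Delta formula: (val(new) - val(old)) * B^(n-1-k) mod M
  val('d') - val('j') = 4 - 10 = -6
  B^(n-1-k) = 3^2 mod 1009 = 9
  Delta = -6 * 9 mod 1009 = 955

Answer: 955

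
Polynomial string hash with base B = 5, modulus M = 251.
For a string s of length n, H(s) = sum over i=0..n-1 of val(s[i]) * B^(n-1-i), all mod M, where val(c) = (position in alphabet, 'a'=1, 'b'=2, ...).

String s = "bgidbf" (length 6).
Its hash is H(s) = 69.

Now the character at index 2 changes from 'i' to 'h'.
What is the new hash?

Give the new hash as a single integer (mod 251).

Answer: 195

Derivation:
val('i') = 9, val('h') = 8
Position k = 2, exponent = n-1-k = 3
B^3 mod M = 5^3 mod 251 = 125
Delta = (8 - 9) * 125 mod 251 = 126
New hash = (69 + 126) mod 251 = 195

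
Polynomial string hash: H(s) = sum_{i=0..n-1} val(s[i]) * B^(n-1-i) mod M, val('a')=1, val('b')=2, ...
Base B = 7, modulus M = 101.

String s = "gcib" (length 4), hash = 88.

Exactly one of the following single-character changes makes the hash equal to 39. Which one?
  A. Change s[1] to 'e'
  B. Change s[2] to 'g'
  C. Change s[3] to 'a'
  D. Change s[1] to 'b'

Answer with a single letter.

Answer: D

Derivation:
Option A: s[1]='c'->'e', delta=(5-3)*7^2 mod 101 = 98, hash=88+98 mod 101 = 85
Option B: s[2]='i'->'g', delta=(7-9)*7^1 mod 101 = 87, hash=88+87 mod 101 = 74
Option C: s[3]='b'->'a', delta=(1-2)*7^0 mod 101 = 100, hash=88+100 mod 101 = 87
Option D: s[1]='c'->'b', delta=(2-3)*7^2 mod 101 = 52, hash=88+52 mod 101 = 39 <-- target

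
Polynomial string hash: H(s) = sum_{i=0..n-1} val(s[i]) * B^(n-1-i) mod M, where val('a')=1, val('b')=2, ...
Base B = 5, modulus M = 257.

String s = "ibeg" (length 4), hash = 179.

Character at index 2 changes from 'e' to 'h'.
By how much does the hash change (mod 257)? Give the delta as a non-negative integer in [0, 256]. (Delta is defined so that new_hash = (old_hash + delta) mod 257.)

Answer: 15

Derivation:
Delta formula: (val(new) - val(old)) * B^(n-1-k) mod M
  val('h') - val('e') = 8 - 5 = 3
  B^(n-1-k) = 5^1 mod 257 = 5
  Delta = 3 * 5 mod 257 = 15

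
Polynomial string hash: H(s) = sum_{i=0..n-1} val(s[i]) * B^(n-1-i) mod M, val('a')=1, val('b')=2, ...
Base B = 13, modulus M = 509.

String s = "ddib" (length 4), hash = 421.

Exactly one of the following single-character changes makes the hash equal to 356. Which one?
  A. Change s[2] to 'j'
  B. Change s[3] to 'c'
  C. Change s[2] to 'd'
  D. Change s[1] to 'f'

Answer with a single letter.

Option A: s[2]='i'->'j', delta=(10-9)*13^1 mod 509 = 13, hash=421+13 mod 509 = 434
Option B: s[3]='b'->'c', delta=(3-2)*13^0 mod 509 = 1, hash=421+1 mod 509 = 422
Option C: s[2]='i'->'d', delta=(4-9)*13^1 mod 509 = 444, hash=421+444 mod 509 = 356 <-- target
Option D: s[1]='d'->'f', delta=(6-4)*13^2 mod 509 = 338, hash=421+338 mod 509 = 250

Answer: C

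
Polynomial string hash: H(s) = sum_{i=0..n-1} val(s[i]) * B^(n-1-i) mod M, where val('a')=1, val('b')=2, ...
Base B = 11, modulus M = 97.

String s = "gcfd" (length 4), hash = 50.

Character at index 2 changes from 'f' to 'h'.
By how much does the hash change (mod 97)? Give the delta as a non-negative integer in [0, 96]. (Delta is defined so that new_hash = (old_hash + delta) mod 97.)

Answer: 22

Derivation:
Delta formula: (val(new) - val(old)) * B^(n-1-k) mod M
  val('h') - val('f') = 8 - 6 = 2
  B^(n-1-k) = 11^1 mod 97 = 11
  Delta = 2 * 11 mod 97 = 22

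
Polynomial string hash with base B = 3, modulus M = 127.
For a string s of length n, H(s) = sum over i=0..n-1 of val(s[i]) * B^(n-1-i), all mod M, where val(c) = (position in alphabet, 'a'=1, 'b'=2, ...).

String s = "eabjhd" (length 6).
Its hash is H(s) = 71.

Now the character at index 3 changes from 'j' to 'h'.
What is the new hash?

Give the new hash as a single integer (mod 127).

val('j') = 10, val('h') = 8
Position k = 3, exponent = n-1-k = 2
B^2 mod M = 3^2 mod 127 = 9
Delta = (8 - 10) * 9 mod 127 = 109
New hash = (71 + 109) mod 127 = 53

Answer: 53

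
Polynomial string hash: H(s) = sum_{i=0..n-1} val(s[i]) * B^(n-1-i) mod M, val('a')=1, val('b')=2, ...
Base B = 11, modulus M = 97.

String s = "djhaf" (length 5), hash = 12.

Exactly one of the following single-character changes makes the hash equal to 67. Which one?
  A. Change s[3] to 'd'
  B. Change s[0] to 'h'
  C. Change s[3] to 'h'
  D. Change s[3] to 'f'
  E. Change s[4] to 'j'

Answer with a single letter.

Option A: s[3]='a'->'d', delta=(4-1)*11^1 mod 97 = 33, hash=12+33 mod 97 = 45
Option B: s[0]='d'->'h', delta=(8-4)*11^4 mod 97 = 73, hash=12+73 mod 97 = 85
Option C: s[3]='a'->'h', delta=(8-1)*11^1 mod 97 = 77, hash=12+77 mod 97 = 89
Option D: s[3]='a'->'f', delta=(6-1)*11^1 mod 97 = 55, hash=12+55 mod 97 = 67 <-- target
Option E: s[4]='f'->'j', delta=(10-6)*11^0 mod 97 = 4, hash=12+4 mod 97 = 16

Answer: D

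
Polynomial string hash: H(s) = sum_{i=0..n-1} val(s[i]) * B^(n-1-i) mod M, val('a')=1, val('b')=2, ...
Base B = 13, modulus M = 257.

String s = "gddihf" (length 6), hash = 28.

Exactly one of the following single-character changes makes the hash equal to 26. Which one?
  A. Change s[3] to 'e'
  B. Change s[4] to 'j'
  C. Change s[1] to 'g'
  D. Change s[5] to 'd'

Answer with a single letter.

Answer: D

Derivation:
Option A: s[3]='i'->'e', delta=(5-9)*13^2 mod 257 = 95, hash=28+95 mod 257 = 123
Option B: s[4]='h'->'j', delta=(10-8)*13^1 mod 257 = 26, hash=28+26 mod 257 = 54
Option C: s[1]='d'->'g', delta=(7-4)*13^4 mod 257 = 102, hash=28+102 mod 257 = 130
Option D: s[5]='f'->'d', delta=(4-6)*13^0 mod 257 = 255, hash=28+255 mod 257 = 26 <-- target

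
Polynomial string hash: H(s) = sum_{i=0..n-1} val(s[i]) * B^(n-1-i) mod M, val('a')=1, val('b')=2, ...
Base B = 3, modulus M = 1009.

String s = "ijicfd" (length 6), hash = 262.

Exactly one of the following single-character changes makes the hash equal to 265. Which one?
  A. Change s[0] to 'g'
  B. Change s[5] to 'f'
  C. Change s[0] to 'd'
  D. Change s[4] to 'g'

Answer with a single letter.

Option A: s[0]='i'->'g', delta=(7-9)*3^5 mod 1009 = 523, hash=262+523 mod 1009 = 785
Option B: s[5]='d'->'f', delta=(6-4)*3^0 mod 1009 = 2, hash=262+2 mod 1009 = 264
Option C: s[0]='i'->'d', delta=(4-9)*3^5 mod 1009 = 803, hash=262+803 mod 1009 = 56
Option D: s[4]='f'->'g', delta=(7-6)*3^1 mod 1009 = 3, hash=262+3 mod 1009 = 265 <-- target

Answer: D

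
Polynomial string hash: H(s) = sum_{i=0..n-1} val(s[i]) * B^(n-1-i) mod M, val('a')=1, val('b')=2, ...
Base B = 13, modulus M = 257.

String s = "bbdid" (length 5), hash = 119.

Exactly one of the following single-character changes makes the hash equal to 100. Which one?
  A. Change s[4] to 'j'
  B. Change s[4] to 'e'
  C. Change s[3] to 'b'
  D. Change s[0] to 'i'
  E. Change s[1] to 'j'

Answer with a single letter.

Answer: D

Derivation:
Option A: s[4]='d'->'j', delta=(10-4)*13^0 mod 257 = 6, hash=119+6 mod 257 = 125
Option B: s[4]='d'->'e', delta=(5-4)*13^0 mod 257 = 1, hash=119+1 mod 257 = 120
Option C: s[3]='i'->'b', delta=(2-9)*13^1 mod 257 = 166, hash=119+166 mod 257 = 28
Option D: s[0]='b'->'i', delta=(9-2)*13^4 mod 257 = 238, hash=119+238 mod 257 = 100 <-- target
Option E: s[1]='b'->'j', delta=(10-2)*13^3 mod 257 = 100, hash=119+100 mod 257 = 219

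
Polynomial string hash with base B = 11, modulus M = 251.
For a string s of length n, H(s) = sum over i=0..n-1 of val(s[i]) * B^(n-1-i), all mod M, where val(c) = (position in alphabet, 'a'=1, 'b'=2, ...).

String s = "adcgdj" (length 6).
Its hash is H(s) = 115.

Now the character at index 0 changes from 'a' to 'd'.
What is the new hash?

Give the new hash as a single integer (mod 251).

val('a') = 1, val('d') = 4
Position k = 0, exponent = n-1-k = 5
B^5 mod M = 11^5 mod 251 = 160
Delta = (4 - 1) * 160 mod 251 = 229
New hash = (115 + 229) mod 251 = 93

Answer: 93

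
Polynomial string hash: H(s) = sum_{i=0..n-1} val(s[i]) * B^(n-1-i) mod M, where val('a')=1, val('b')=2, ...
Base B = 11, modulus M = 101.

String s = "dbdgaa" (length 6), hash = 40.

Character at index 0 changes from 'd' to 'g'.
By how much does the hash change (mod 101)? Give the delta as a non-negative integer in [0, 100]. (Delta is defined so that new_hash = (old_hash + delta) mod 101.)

Answer: 70

Derivation:
Delta formula: (val(new) - val(old)) * B^(n-1-k) mod M
  val('g') - val('d') = 7 - 4 = 3
  B^(n-1-k) = 11^5 mod 101 = 57
  Delta = 3 * 57 mod 101 = 70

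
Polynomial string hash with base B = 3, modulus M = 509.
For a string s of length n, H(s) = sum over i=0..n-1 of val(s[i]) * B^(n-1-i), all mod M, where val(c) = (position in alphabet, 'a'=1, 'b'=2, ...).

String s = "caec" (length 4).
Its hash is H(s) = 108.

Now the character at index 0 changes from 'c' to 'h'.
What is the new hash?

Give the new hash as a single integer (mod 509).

val('c') = 3, val('h') = 8
Position k = 0, exponent = n-1-k = 3
B^3 mod M = 3^3 mod 509 = 27
Delta = (8 - 3) * 27 mod 509 = 135
New hash = (108 + 135) mod 509 = 243

Answer: 243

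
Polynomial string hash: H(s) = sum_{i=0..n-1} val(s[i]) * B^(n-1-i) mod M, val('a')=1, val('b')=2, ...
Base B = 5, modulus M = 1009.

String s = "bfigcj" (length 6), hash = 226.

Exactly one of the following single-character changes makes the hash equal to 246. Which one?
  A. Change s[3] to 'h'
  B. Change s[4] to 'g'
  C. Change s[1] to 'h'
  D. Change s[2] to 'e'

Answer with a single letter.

Answer: B

Derivation:
Option A: s[3]='g'->'h', delta=(8-7)*5^2 mod 1009 = 25, hash=226+25 mod 1009 = 251
Option B: s[4]='c'->'g', delta=(7-3)*5^1 mod 1009 = 20, hash=226+20 mod 1009 = 246 <-- target
Option C: s[1]='f'->'h', delta=(8-6)*5^4 mod 1009 = 241, hash=226+241 mod 1009 = 467
Option D: s[2]='i'->'e', delta=(5-9)*5^3 mod 1009 = 509, hash=226+509 mod 1009 = 735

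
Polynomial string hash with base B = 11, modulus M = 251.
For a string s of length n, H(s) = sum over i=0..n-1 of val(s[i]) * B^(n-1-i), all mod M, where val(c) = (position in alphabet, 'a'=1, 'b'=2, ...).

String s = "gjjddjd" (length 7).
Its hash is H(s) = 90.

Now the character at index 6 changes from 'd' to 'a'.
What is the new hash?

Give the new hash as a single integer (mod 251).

Answer: 87

Derivation:
val('d') = 4, val('a') = 1
Position k = 6, exponent = n-1-k = 0
B^0 mod M = 11^0 mod 251 = 1
Delta = (1 - 4) * 1 mod 251 = 248
New hash = (90 + 248) mod 251 = 87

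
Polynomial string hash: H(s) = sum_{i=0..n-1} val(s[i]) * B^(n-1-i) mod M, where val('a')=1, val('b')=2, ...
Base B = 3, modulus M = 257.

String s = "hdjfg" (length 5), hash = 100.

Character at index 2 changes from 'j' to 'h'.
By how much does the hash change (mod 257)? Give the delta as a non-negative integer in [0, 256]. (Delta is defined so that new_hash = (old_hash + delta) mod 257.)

Delta formula: (val(new) - val(old)) * B^(n-1-k) mod M
  val('h') - val('j') = 8 - 10 = -2
  B^(n-1-k) = 3^2 mod 257 = 9
  Delta = -2 * 9 mod 257 = 239

Answer: 239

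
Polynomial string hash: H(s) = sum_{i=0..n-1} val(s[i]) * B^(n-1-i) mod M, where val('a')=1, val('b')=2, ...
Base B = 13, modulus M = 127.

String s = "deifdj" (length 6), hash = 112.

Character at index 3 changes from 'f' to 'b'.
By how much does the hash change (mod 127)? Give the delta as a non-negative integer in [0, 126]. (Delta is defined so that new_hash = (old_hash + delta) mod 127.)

Answer: 86

Derivation:
Delta formula: (val(new) - val(old)) * B^(n-1-k) mod M
  val('b') - val('f') = 2 - 6 = -4
  B^(n-1-k) = 13^2 mod 127 = 42
  Delta = -4 * 42 mod 127 = 86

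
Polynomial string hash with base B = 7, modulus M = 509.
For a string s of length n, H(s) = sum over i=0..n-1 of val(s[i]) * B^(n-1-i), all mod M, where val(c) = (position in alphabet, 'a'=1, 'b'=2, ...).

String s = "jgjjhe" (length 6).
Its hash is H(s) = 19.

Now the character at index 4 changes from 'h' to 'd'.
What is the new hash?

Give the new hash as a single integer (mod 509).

Answer: 500

Derivation:
val('h') = 8, val('d') = 4
Position k = 4, exponent = n-1-k = 1
B^1 mod M = 7^1 mod 509 = 7
Delta = (4 - 8) * 7 mod 509 = 481
New hash = (19 + 481) mod 509 = 500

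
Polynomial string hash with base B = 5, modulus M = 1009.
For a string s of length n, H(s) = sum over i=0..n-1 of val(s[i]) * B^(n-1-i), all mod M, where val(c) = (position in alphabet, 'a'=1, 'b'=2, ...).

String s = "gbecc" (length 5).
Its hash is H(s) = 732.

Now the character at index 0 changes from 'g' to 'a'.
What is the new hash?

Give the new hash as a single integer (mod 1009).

val('g') = 7, val('a') = 1
Position k = 0, exponent = n-1-k = 4
B^4 mod M = 5^4 mod 1009 = 625
Delta = (1 - 7) * 625 mod 1009 = 286
New hash = (732 + 286) mod 1009 = 9

Answer: 9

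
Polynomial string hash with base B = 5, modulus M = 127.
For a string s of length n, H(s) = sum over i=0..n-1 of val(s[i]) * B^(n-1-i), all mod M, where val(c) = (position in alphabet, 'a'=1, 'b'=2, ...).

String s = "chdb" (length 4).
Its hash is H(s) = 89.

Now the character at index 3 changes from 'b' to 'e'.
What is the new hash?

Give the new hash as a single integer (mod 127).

val('b') = 2, val('e') = 5
Position k = 3, exponent = n-1-k = 0
B^0 mod M = 5^0 mod 127 = 1
Delta = (5 - 2) * 1 mod 127 = 3
New hash = (89 + 3) mod 127 = 92

Answer: 92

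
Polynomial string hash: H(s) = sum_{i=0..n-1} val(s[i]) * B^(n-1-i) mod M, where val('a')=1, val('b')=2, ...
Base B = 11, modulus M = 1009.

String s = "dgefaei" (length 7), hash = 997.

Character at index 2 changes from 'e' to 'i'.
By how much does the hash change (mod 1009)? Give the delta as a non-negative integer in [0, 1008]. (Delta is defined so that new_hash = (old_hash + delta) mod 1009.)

Answer: 42

Derivation:
Delta formula: (val(new) - val(old)) * B^(n-1-k) mod M
  val('i') - val('e') = 9 - 5 = 4
  B^(n-1-k) = 11^4 mod 1009 = 515
  Delta = 4 * 515 mod 1009 = 42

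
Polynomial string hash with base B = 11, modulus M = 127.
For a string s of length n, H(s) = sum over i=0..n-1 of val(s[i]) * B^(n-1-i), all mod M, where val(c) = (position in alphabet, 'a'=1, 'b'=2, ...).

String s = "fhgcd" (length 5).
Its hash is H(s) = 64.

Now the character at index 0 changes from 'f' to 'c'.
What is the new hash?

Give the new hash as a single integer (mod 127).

val('f') = 6, val('c') = 3
Position k = 0, exponent = n-1-k = 4
B^4 mod M = 11^4 mod 127 = 36
Delta = (3 - 6) * 36 mod 127 = 19
New hash = (64 + 19) mod 127 = 83

Answer: 83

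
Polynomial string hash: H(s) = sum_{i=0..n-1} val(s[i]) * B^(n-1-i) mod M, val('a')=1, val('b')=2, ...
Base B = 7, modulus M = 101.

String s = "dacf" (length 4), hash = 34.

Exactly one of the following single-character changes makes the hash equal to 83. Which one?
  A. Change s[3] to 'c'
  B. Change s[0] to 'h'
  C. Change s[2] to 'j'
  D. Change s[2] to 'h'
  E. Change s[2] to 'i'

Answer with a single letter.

Answer: C

Derivation:
Option A: s[3]='f'->'c', delta=(3-6)*7^0 mod 101 = 98, hash=34+98 mod 101 = 31
Option B: s[0]='d'->'h', delta=(8-4)*7^3 mod 101 = 59, hash=34+59 mod 101 = 93
Option C: s[2]='c'->'j', delta=(10-3)*7^1 mod 101 = 49, hash=34+49 mod 101 = 83 <-- target
Option D: s[2]='c'->'h', delta=(8-3)*7^1 mod 101 = 35, hash=34+35 mod 101 = 69
Option E: s[2]='c'->'i', delta=(9-3)*7^1 mod 101 = 42, hash=34+42 mod 101 = 76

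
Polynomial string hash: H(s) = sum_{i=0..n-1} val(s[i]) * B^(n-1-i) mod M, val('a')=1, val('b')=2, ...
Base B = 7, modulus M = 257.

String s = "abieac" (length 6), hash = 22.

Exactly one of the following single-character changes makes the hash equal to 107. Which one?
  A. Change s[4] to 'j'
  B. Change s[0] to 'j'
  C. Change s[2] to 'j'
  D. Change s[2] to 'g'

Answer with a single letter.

Answer: D

Derivation:
Option A: s[4]='a'->'j', delta=(10-1)*7^1 mod 257 = 63, hash=22+63 mod 257 = 85
Option B: s[0]='a'->'j', delta=(10-1)*7^5 mod 257 = 147, hash=22+147 mod 257 = 169
Option C: s[2]='i'->'j', delta=(10-9)*7^3 mod 257 = 86, hash=22+86 mod 257 = 108
Option D: s[2]='i'->'g', delta=(7-9)*7^3 mod 257 = 85, hash=22+85 mod 257 = 107 <-- target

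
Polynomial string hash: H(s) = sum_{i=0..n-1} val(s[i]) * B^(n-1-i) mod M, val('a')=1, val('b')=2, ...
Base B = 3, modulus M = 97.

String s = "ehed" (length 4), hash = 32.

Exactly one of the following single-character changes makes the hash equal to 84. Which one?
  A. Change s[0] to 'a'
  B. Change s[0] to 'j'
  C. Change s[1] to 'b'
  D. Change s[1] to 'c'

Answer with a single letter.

Option A: s[0]='e'->'a', delta=(1-5)*3^3 mod 97 = 86, hash=32+86 mod 97 = 21
Option B: s[0]='e'->'j', delta=(10-5)*3^3 mod 97 = 38, hash=32+38 mod 97 = 70
Option C: s[1]='h'->'b', delta=(2-8)*3^2 mod 97 = 43, hash=32+43 mod 97 = 75
Option D: s[1]='h'->'c', delta=(3-8)*3^2 mod 97 = 52, hash=32+52 mod 97 = 84 <-- target

Answer: D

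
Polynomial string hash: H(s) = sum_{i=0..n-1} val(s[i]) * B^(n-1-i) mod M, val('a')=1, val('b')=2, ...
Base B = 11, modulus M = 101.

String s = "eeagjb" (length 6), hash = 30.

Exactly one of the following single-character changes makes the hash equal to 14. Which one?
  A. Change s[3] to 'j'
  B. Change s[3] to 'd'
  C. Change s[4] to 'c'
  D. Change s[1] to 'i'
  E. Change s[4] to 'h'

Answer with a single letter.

Option A: s[3]='g'->'j', delta=(10-7)*11^2 mod 101 = 60, hash=30+60 mod 101 = 90
Option B: s[3]='g'->'d', delta=(4-7)*11^2 mod 101 = 41, hash=30+41 mod 101 = 71
Option C: s[4]='j'->'c', delta=(3-10)*11^1 mod 101 = 24, hash=30+24 mod 101 = 54
Option D: s[1]='e'->'i', delta=(9-5)*11^4 mod 101 = 85, hash=30+85 mod 101 = 14 <-- target
Option E: s[4]='j'->'h', delta=(8-10)*11^1 mod 101 = 79, hash=30+79 mod 101 = 8

Answer: D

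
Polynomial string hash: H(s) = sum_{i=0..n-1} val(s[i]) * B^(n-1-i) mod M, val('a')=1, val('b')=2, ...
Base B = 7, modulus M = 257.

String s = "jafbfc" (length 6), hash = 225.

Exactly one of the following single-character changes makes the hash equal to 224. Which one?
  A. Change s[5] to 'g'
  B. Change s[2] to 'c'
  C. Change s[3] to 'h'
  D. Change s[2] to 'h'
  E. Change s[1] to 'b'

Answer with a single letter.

Option A: s[5]='c'->'g', delta=(7-3)*7^0 mod 257 = 4, hash=225+4 mod 257 = 229
Option B: s[2]='f'->'c', delta=(3-6)*7^3 mod 257 = 256, hash=225+256 mod 257 = 224 <-- target
Option C: s[3]='b'->'h', delta=(8-2)*7^2 mod 257 = 37, hash=225+37 mod 257 = 5
Option D: s[2]='f'->'h', delta=(8-6)*7^3 mod 257 = 172, hash=225+172 mod 257 = 140
Option E: s[1]='a'->'b', delta=(2-1)*7^4 mod 257 = 88, hash=225+88 mod 257 = 56

Answer: B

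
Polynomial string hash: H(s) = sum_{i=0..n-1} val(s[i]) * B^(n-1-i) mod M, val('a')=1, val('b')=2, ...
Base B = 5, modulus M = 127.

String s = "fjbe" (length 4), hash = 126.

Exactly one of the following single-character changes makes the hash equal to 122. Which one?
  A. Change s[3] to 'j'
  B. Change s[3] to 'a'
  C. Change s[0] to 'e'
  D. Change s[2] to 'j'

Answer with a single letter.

Answer: B

Derivation:
Option A: s[3]='e'->'j', delta=(10-5)*5^0 mod 127 = 5, hash=126+5 mod 127 = 4
Option B: s[3]='e'->'a', delta=(1-5)*5^0 mod 127 = 123, hash=126+123 mod 127 = 122 <-- target
Option C: s[0]='f'->'e', delta=(5-6)*5^3 mod 127 = 2, hash=126+2 mod 127 = 1
Option D: s[2]='b'->'j', delta=(10-2)*5^1 mod 127 = 40, hash=126+40 mod 127 = 39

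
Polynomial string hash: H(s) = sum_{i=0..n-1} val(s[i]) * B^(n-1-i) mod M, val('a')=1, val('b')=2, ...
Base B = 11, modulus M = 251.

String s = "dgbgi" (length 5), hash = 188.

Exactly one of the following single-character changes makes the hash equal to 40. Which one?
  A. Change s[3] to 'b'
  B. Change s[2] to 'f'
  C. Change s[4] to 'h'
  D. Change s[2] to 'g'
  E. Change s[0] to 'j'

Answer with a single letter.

Answer: D

Derivation:
Option A: s[3]='g'->'b', delta=(2-7)*11^1 mod 251 = 196, hash=188+196 mod 251 = 133
Option B: s[2]='b'->'f', delta=(6-2)*11^2 mod 251 = 233, hash=188+233 mod 251 = 170
Option C: s[4]='i'->'h', delta=(8-9)*11^0 mod 251 = 250, hash=188+250 mod 251 = 187
Option D: s[2]='b'->'g', delta=(7-2)*11^2 mod 251 = 103, hash=188+103 mod 251 = 40 <-- target
Option E: s[0]='d'->'j', delta=(10-4)*11^4 mod 251 = 247, hash=188+247 mod 251 = 184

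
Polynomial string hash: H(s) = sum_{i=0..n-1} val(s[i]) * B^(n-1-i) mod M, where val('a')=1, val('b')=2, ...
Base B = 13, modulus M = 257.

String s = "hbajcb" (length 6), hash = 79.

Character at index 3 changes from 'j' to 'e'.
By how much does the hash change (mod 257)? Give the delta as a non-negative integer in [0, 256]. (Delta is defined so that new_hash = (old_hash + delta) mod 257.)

Delta formula: (val(new) - val(old)) * B^(n-1-k) mod M
  val('e') - val('j') = 5 - 10 = -5
  B^(n-1-k) = 13^2 mod 257 = 169
  Delta = -5 * 169 mod 257 = 183

Answer: 183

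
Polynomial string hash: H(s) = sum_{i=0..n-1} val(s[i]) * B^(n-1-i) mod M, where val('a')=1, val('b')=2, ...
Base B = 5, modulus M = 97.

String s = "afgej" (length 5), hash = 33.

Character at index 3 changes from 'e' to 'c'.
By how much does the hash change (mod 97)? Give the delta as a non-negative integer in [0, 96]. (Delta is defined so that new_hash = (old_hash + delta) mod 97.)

Answer: 87

Derivation:
Delta formula: (val(new) - val(old)) * B^(n-1-k) mod M
  val('c') - val('e') = 3 - 5 = -2
  B^(n-1-k) = 5^1 mod 97 = 5
  Delta = -2 * 5 mod 97 = 87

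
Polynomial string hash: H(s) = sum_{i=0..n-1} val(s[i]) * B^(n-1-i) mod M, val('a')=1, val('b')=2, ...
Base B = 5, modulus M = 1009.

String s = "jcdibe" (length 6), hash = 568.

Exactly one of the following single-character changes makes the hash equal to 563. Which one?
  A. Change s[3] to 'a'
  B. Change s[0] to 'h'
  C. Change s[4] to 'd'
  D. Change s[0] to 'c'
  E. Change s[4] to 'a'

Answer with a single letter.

Answer: E

Derivation:
Option A: s[3]='i'->'a', delta=(1-9)*5^2 mod 1009 = 809, hash=568+809 mod 1009 = 368
Option B: s[0]='j'->'h', delta=(8-10)*5^5 mod 1009 = 813, hash=568+813 mod 1009 = 372
Option C: s[4]='b'->'d', delta=(4-2)*5^1 mod 1009 = 10, hash=568+10 mod 1009 = 578
Option D: s[0]='j'->'c', delta=(3-10)*5^5 mod 1009 = 323, hash=568+323 mod 1009 = 891
Option E: s[4]='b'->'a', delta=(1-2)*5^1 mod 1009 = 1004, hash=568+1004 mod 1009 = 563 <-- target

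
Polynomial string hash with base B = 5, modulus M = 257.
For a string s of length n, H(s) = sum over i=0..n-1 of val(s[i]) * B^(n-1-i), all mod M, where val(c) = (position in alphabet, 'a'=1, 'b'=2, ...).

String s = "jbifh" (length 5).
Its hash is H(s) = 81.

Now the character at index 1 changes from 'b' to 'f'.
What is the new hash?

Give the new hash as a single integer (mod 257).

Answer: 67

Derivation:
val('b') = 2, val('f') = 6
Position k = 1, exponent = n-1-k = 3
B^3 mod M = 5^3 mod 257 = 125
Delta = (6 - 2) * 125 mod 257 = 243
New hash = (81 + 243) mod 257 = 67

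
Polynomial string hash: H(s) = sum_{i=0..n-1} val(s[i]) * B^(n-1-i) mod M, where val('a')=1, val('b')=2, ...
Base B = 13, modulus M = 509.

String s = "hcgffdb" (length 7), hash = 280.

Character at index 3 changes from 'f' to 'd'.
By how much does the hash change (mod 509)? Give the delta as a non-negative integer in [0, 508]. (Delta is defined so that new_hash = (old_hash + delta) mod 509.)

Delta formula: (val(new) - val(old)) * B^(n-1-k) mod M
  val('d') - val('f') = 4 - 6 = -2
  B^(n-1-k) = 13^3 mod 509 = 161
  Delta = -2 * 161 mod 509 = 187

Answer: 187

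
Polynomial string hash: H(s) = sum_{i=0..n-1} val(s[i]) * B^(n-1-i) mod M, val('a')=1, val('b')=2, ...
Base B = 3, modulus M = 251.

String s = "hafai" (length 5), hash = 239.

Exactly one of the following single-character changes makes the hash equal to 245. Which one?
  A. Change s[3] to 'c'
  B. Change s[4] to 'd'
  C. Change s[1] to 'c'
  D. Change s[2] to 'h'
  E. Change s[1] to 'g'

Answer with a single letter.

Option A: s[3]='a'->'c', delta=(3-1)*3^1 mod 251 = 6, hash=239+6 mod 251 = 245 <-- target
Option B: s[4]='i'->'d', delta=(4-9)*3^0 mod 251 = 246, hash=239+246 mod 251 = 234
Option C: s[1]='a'->'c', delta=(3-1)*3^3 mod 251 = 54, hash=239+54 mod 251 = 42
Option D: s[2]='f'->'h', delta=(8-6)*3^2 mod 251 = 18, hash=239+18 mod 251 = 6
Option E: s[1]='a'->'g', delta=(7-1)*3^3 mod 251 = 162, hash=239+162 mod 251 = 150

Answer: A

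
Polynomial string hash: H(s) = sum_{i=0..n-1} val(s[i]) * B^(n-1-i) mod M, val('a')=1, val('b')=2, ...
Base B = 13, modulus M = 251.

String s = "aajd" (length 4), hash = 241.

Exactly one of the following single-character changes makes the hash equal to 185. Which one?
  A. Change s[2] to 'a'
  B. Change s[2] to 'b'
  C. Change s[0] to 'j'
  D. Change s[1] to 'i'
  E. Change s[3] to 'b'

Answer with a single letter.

Option A: s[2]='j'->'a', delta=(1-10)*13^1 mod 251 = 134, hash=241+134 mod 251 = 124
Option B: s[2]='j'->'b', delta=(2-10)*13^1 mod 251 = 147, hash=241+147 mod 251 = 137
Option C: s[0]='a'->'j', delta=(10-1)*13^3 mod 251 = 195, hash=241+195 mod 251 = 185 <-- target
Option D: s[1]='a'->'i', delta=(9-1)*13^2 mod 251 = 97, hash=241+97 mod 251 = 87
Option E: s[3]='d'->'b', delta=(2-4)*13^0 mod 251 = 249, hash=241+249 mod 251 = 239

Answer: C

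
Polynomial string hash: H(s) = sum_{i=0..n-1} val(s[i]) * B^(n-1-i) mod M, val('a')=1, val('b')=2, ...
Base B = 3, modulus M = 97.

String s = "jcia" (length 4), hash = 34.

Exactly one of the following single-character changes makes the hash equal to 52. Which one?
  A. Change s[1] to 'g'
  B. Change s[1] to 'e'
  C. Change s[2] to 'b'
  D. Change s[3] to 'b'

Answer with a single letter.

Option A: s[1]='c'->'g', delta=(7-3)*3^2 mod 97 = 36, hash=34+36 mod 97 = 70
Option B: s[1]='c'->'e', delta=(5-3)*3^2 mod 97 = 18, hash=34+18 mod 97 = 52 <-- target
Option C: s[2]='i'->'b', delta=(2-9)*3^1 mod 97 = 76, hash=34+76 mod 97 = 13
Option D: s[3]='a'->'b', delta=(2-1)*3^0 mod 97 = 1, hash=34+1 mod 97 = 35

Answer: B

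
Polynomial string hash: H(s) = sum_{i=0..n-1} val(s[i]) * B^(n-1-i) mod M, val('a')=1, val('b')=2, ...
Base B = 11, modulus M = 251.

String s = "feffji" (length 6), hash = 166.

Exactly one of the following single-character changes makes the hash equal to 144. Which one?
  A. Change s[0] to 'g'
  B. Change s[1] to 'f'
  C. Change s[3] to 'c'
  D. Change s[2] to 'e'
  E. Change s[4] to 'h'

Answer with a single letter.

Option A: s[0]='f'->'g', delta=(7-6)*11^5 mod 251 = 160, hash=166+160 mod 251 = 75
Option B: s[1]='e'->'f', delta=(6-5)*11^4 mod 251 = 83, hash=166+83 mod 251 = 249
Option C: s[3]='f'->'c', delta=(3-6)*11^2 mod 251 = 139, hash=166+139 mod 251 = 54
Option D: s[2]='f'->'e', delta=(5-6)*11^3 mod 251 = 175, hash=166+175 mod 251 = 90
Option E: s[4]='j'->'h', delta=(8-10)*11^1 mod 251 = 229, hash=166+229 mod 251 = 144 <-- target

Answer: E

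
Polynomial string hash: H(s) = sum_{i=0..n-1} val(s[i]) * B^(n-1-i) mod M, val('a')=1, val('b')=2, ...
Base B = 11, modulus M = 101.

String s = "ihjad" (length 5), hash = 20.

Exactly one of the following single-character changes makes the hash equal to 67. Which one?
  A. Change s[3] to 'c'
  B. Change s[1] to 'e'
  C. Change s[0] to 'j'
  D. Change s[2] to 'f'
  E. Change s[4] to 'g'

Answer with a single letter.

Answer: B

Derivation:
Option A: s[3]='a'->'c', delta=(3-1)*11^1 mod 101 = 22, hash=20+22 mod 101 = 42
Option B: s[1]='h'->'e', delta=(5-8)*11^3 mod 101 = 47, hash=20+47 mod 101 = 67 <-- target
Option C: s[0]='i'->'j', delta=(10-9)*11^4 mod 101 = 97, hash=20+97 mod 101 = 16
Option D: s[2]='j'->'f', delta=(6-10)*11^2 mod 101 = 21, hash=20+21 mod 101 = 41
Option E: s[4]='d'->'g', delta=(7-4)*11^0 mod 101 = 3, hash=20+3 mod 101 = 23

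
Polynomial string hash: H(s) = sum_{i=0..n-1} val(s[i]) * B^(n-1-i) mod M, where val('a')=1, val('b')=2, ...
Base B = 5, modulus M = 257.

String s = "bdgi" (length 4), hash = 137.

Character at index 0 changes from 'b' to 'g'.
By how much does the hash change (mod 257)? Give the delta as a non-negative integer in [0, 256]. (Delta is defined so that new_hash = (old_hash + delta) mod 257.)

Answer: 111

Derivation:
Delta formula: (val(new) - val(old)) * B^(n-1-k) mod M
  val('g') - val('b') = 7 - 2 = 5
  B^(n-1-k) = 5^3 mod 257 = 125
  Delta = 5 * 125 mod 257 = 111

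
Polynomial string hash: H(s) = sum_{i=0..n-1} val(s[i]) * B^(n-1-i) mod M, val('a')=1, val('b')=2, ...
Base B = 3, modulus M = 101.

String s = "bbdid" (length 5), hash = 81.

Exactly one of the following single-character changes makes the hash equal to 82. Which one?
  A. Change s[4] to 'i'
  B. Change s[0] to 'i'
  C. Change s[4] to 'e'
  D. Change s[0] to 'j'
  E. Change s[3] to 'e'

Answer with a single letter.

Option A: s[4]='d'->'i', delta=(9-4)*3^0 mod 101 = 5, hash=81+5 mod 101 = 86
Option B: s[0]='b'->'i', delta=(9-2)*3^4 mod 101 = 62, hash=81+62 mod 101 = 42
Option C: s[4]='d'->'e', delta=(5-4)*3^0 mod 101 = 1, hash=81+1 mod 101 = 82 <-- target
Option D: s[0]='b'->'j', delta=(10-2)*3^4 mod 101 = 42, hash=81+42 mod 101 = 22
Option E: s[3]='i'->'e', delta=(5-9)*3^1 mod 101 = 89, hash=81+89 mod 101 = 69

Answer: C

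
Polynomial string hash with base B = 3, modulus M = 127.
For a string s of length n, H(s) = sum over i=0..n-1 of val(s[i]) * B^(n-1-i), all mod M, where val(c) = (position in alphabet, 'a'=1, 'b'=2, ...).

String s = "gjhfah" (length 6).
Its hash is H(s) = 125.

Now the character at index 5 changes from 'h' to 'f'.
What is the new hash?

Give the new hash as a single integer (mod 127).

val('h') = 8, val('f') = 6
Position k = 5, exponent = n-1-k = 0
B^0 mod M = 3^0 mod 127 = 1
Delta = (6 - 8) * 1 mod 127 = 125
New hash = (125 + 125) mod 127 = 123

Answer: 123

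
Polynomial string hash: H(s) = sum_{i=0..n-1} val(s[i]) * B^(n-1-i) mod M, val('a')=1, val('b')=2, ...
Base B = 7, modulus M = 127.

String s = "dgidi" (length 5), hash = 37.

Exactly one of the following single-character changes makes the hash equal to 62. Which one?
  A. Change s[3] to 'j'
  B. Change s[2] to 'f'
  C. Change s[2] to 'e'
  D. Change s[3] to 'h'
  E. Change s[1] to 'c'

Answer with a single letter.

Answer: E

Derivation:
Option A: s[3]='d'->'j', delta=(10-4)*7^1 mod 127 = 42, hash=37+42 mod 127 = 79
Option B: s[2]='i'->'f', delta=(6-9)*7^2 mod 127 = 107, hash=37+107 mod 127 = 17
Option C: s[2]='i'->'e', delta=(5-9)*7^2 mod 127 = 58, hash=37+58 mod 127 = 95
Option D: s[3]='d'->'h', delta=(8-4)*7^1 mod 127 = 28, hash=37+28 mod 127 = 65
Option E: s[1]='g'->'c', delta=(3-7)*7^3 mod 127 = 25, hash=37+25 mod 127 = 62 <-- target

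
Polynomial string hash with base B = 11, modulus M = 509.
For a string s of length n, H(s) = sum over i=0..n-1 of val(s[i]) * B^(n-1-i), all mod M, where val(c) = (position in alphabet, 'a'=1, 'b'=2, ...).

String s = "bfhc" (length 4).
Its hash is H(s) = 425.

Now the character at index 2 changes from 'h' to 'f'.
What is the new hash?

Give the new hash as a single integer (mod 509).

val('h') = 8, val('f') = 6
Position k = 2, exponent = n-1-k = 1
B^1 mod M = 11^1 mod 509 = 11
Delta = (6 - 8) * 11 mod 509 = 487
New hash = (425 + 487) mod 509 = 403

Answer: 403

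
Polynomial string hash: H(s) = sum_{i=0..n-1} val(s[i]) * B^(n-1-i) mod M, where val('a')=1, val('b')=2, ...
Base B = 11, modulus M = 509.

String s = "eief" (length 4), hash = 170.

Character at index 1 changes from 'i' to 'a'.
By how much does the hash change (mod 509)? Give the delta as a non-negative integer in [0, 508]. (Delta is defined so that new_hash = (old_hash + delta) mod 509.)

Answer: 50

Derivation:
Delta formula: (val(new) - val(old)) * B^(n-1-k) mod M
  val('a') - val('i') = 1 - 9 = -8
  B^(n-1-k) = 11^2 mod 509 = 121
  Delta = -8 * 121 mod 509 = 50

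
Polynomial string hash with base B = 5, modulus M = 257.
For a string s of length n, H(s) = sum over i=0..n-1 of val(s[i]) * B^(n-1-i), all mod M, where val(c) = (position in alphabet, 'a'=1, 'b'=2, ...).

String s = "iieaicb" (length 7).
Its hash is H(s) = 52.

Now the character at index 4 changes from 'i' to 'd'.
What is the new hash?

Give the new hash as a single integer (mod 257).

Answer: 184

Derivation:
val('i') = 9, val('d') = 4
Position k = 4, exponent = n-1-k = 2
B^2 mod M = 5^2 mod 257 = 25
Delta = (4 - 9) * 25 mod 257 = 132
New hash = (52 + 132) mod 257 = 184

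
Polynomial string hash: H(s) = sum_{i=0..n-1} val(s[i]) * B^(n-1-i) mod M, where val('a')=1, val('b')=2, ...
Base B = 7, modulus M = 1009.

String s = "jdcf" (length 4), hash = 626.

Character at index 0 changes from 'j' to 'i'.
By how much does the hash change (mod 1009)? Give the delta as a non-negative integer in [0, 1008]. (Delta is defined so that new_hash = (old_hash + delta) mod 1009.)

Answer: 666

Derivation:
Delta formula: (val(new) - val(old)) * B^(n-1-k) mod M
  val('i') - val('j') = 9 - 10 = -1
  B^(n-1-k) = 7^3 mod 1009 = 343
  Delta = -1 * 343 mod 1009 = 666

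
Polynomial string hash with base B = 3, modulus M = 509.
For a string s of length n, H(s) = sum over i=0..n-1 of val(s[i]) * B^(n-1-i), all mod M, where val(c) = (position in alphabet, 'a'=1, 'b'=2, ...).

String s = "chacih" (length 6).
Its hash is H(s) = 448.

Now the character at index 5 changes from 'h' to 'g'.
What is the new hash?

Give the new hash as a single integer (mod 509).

val('h') = 8, val('g') = 7
Position k = 5, exponent = n-1-k = 0
B^0 mod M = 3^0 mod 509 = 1
Delta = (7 - 8) * 1 mod 509 = 508
New hash = (448 + 508) mod 509 = 447

Answer: 447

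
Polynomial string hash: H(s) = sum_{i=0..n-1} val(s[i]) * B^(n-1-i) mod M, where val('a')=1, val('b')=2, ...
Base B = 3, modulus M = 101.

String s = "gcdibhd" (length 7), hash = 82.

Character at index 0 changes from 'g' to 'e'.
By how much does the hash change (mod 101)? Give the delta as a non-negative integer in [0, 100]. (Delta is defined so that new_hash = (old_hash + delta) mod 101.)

Answer: 57

Derivation:
Delta formula: (val(new) - val(old)) * B^(n-1-k) mod M
  val('e') - val('g') = 5 - 7 = -2
  B^(n-1-k) = 3^6 mod 101 = 22
  Delta = -2 * 22 mod 101 = 57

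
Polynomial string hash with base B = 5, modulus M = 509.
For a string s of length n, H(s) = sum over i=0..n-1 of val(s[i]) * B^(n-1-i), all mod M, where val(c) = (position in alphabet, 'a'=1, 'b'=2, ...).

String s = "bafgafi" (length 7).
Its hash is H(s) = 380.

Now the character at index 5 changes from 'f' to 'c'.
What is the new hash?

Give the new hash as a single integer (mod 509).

val('f') = 6, val('c') = 3
Position k = 5, exponent = n-1-k = 1
B^1 mod M = 5^1 mod 509 = 5
Delta = (3 - 6) * 5 mod 509 = 494
New hash = (380 + 494) mod 509 = 365

Answer: 365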